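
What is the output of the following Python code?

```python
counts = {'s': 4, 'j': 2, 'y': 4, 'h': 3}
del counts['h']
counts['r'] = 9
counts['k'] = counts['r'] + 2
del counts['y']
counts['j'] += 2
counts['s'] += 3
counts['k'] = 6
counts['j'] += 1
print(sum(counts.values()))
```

del 'h' → {'s': 4, 'j': 2, 'y': 4}
counts['r'] = 9 → {'s': 4, 'j': 2, 'y': 4, 'r': 9}
counts['k'] = counts['r']+2 = 11 → {'s': 4, 'j': 2, 'y': 4, 'r': 9, 'k': 11}
del 'y' → {'s': 4, 'j': 2, 'r': 9, 'k': 11}
counts['j'] = 2+2 = 4 → {'s': 4, 'j': 4, 'r': 9, 'k': 11}
counts['s'] = 4+3 = 7 → {'s': 7, 'j': 4, 'r': 9, 'k': 11}
counts['k'] = 6 → {'s': 7, 'j': 4, 'r': 9, 'k': 6}
counts['j'] = 4+1 = 5 → {'s': 7, 'j': 5, 'r': 9, 'k': 6}
sum of values = 27

27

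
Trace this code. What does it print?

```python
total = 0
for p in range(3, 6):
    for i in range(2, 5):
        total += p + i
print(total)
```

63

p=3,i=2: total = 0+5 = 5
p=3,i=3: total = 5+6 = 11
p=3,i=4: total = 11+7 = 18
p=4,i=2: total = 18+6 = 24
p=4,i=3: total = 24+7 = 31
p=4,i=4: total = 31+8 = 39
p=5,i=2: total = 39+7 = 46
p=5,i=3: total = 46+8 = 54
p=5,i=4: total = 54+9 = 63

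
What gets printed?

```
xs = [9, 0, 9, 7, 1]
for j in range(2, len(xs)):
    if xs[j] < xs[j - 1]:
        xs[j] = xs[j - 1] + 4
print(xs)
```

j=2: 9>=0, unchanged → [9, 0, 9, 7, 1]
j=3: 7<9, xs[3] = 9+4 = 13 → [9, 0, 9, 13, 1]
j=4: 1<13, xs[4] = 13+4 = 17 → [9, 0, 9, 13, 17]

[9, 0, 9, 13, 17]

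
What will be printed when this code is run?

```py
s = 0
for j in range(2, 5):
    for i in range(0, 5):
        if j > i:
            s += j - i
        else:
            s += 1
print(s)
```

25

j=2,i=0: 2>0, s = 0+2 = 2
j=2,i=1: 2>1, s = 2+1 = 3
j=2,i=2: not 2>2, s = 3+1 = 4
j=2,i=3: not 2>3, s = 4+1 = 5
j=2,i=4: not 2>4, s = 5+1 = 6
j=3,i=0: 3>0, s = 6+3 = 9
j=3,i=1: 3>1, s = 9+2 = 11
j=3,i=2: 3>2, s = 11+1 = 12
j=3,i=3: not 3>3, s = 12+1 = 13
j=3,i=4: not 3>4, s = 13+1 = 14
j=4,i=0: 4>0, s = 14+4 = 18
j=4,i=1: 4>1, s = 18+3 = 21
j=4,i=2: 4>2, s = 21+2 = 23
j=4,i=3: 4>3, s = 23+1 = 24
j=4,i=4: not 4>4, s = 24+1 = 25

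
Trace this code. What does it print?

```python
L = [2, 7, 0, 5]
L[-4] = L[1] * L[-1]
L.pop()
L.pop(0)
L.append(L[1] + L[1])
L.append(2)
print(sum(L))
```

L[-4] = L[1]*L[-1] = 7*5 = 35 → [35, 7, 0, 5]
pop() removes 5 → [35, 7, 0]
pop(0) removes 35 → [7, 0]
append L[1]+L[1] = 0+0 = 0 → [7, 0, 0]
append 2 → [7, 0, 0, 2]
sum = 9

9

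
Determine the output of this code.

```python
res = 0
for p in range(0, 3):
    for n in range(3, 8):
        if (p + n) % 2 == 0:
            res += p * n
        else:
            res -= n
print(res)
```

-5

p=0,n=3: odd sum, res = 0-3 = -3
p=0,n=4: even sum, res = (-3)+0 = -3
p=0,n=5: odd sum, res = (-3)-5 = -8
p=0,n=6: even sum, res = (-8)+0 = -8
p=0,n=7: odd sum, res = (-8)-7 = -15
p=1,n=3: even sum, res = (-15)+3 = -12
p=1,n=4: odd sum, res = (-12)-4 = -16
p=1,n=5: even sum, res = (-16)+5 = -11
p=1,n=6: odd sum, res = (-11)-6 = -17
p=1,n=7: even sum, res = (-17)+7 = -10
p=2,n=3: odd sum, res = (-10)-3 = -13
p=2,n=4: even sum, res = (-13)+8 = -5
p=2,n=5: odd sum, res = (-5)-5 = -10
p=2,n=6: even sum, res = (-10)+12 = 2
p=2,n=7: odd sum, res = 2-7 = -5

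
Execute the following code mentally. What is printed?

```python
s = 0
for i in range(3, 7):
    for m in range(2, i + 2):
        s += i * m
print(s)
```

i=3,m=2: s = 0+6 = 6
i=3,m=3: s = 6+9 = 15
i=3,m=4: s = 15+12 = 27
i=4,m=2: s = 27+8 = 35
i=4,m=3: s = 35+12 = 47
i=4,m=4: s = 47+16 = 63
i=4,m=5: s = 63+20 = 83
i=5,m=2: s = 83+10 = 93
i=5,m=3: s = 93+15 = 108
i=5,m=4: s = 108+20 = 128
i=5,m=5: s = 128+25 = 153
i=5,m=6: s = 153+30 = 183
i=6,m=2: s = 183+12 = 195
i=6,m=3: s = 195+18 = 213
i=6,m=4: s = 213+24 = 237
i=6,m=5: s = 237+30 = 267
i=6,m=6: s = 267+36 = 303
i=6,m=7: s = 303+42 = 345

345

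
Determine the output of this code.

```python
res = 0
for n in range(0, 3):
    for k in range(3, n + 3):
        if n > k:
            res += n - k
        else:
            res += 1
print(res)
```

3

n=1,k=3: not 1>3, res = 0+1 = 1
n=2,k=3: not 2>3, res = 1+1 = 2
n=2,k=4: not 2>4, res = 2+1 = 3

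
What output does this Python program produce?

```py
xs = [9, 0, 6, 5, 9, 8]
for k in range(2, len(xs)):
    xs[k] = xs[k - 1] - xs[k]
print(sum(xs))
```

k=2: xs[2] = 0-6 = -6 → [9, 0, -6, 5, 9, 8]
k=3: xs[3] = (-6)-5 = -11 → [9, 0, -6, -11, 9, 8]
k=4: xs[4] = (-11)-9 = -20 → [9, 0, -6, -11, -20, 8]
k=5: xs[5] = (-20)-8 = -28 → [9, 0, -6, -11, -20, -28]
sum = -56

-56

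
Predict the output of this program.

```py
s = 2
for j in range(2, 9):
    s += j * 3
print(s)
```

107

j=2: s = 2+2*3 = 8
j=3: s = 8+3*3 = 17
j=4: s = 17+4*3 = 29
j=5: s = 29+5*3 = 44
j=6: s = 44+6*3 = 62
j=7: s = 62+7*3 = 83
j=8: s = 83+8*3 = 107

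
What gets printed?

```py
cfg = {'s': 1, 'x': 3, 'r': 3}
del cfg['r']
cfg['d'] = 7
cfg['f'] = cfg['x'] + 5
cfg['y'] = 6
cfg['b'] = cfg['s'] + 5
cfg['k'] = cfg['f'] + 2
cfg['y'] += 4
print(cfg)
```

del 'r' → {'s': 1, 'x': 3}
cfg['d'] = 7 → {'s': 1, 'x': 3, 'd': 7}
cfg['f'] = cfg['x']+5 = 8 → {'s': 1, 'x': 3, 'd': 7, 'f': 8}
cfg['y'] = 6 → {'s': 1, 'x': 3, 'd': 7, 'f': 8, 'y': 6}
cfg['b'] = cfg['s']+5 = 6 → {'s': 1, 'x': 3, 'd': 7, 'f': 8, 'y': 6, 'b': 6}
cfg['k'] = cfg['f']+2 = 10 → {'s': 1, 'x': 3, 'd': 7, 'f': 8, 'y': 6, 'b': 6, 'k': 10}
cfg['y'] = 6+4 = 10 → {'s': 1, 'x': 3, 'd': 7, 'f': 8, 'y': 10, 'b': 6, 'k': 10}

{'s': 1, 'x': 3, 'd': 7, 'f': 8, 'y': 10, 'b': 6, 'k': 10}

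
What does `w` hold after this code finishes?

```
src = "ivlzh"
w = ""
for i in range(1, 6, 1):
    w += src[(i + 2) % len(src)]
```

i=1: add src[3]='z' → 'z'
i=2: add src[4]='h' → 'zh'
i=3: add src[0]='i' → 'zhi'
i=4: add src[1]='v' → 'zhiv'
i=5: add src[2]='l' → 'zhivl'

'zhivl'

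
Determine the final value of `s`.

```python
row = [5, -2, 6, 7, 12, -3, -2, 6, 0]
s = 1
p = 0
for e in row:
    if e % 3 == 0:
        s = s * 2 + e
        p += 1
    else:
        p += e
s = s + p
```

e=5: not %3==0; p=5
e=-2: not %3==0; p=3
e=6: %3==0, s = 1*2+6 = 8; p=4
e=7: not %3==0; p=11
e=12: %3==0, s = 8*2+12 = 28; p=12
e=-3: %3==0, s = 28*2+(-3) = 53; p=13
e=-2: not %3==0; p=11
e=6: %3==0, s = 53*2+6 = 112; p=12
e=0: %3==0, s = 112*2+0 = 224; p=13
s+p = 224+13 = 237

237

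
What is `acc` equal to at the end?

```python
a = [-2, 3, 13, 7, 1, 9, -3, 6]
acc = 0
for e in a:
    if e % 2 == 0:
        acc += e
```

e=-2: even, acc = 0+(-2) = -2
e=3: not even
e=13: not even
e=7: not even
e=1: not even
e=9: not even
e=-3: not even
e=6: even, acc = (-2)+6 = 4

4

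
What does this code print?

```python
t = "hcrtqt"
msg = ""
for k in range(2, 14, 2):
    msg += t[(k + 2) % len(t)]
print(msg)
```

k=2: add t[4]='q' → 'q'
k=4: add t[0]='h' → 'qh'
k=6: add t[2]='r' → 'qhr'
k=8: add t[4]='q' → 'qhrq'
k=10: add t[0]='h' → 'qhrqh'
k=12: add t[2]='r' → 'qhrqhr'

qhrqhr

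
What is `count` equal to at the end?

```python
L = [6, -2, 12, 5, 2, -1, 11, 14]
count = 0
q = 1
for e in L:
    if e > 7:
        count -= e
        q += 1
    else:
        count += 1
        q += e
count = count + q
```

e=6: not >7, count = 0+1 = 1; q=7
e=-2: not >7, count = 1+1 = 2; q=5
e=12: >7, count = 2-12 = -10; q=6
e=5: not >7, count = (-10)+1 = -9; q=11
e=2: not >7, count = (-9)+1 = -8; q=13
e=-1: not >7, count = (-8)+1 = -7; q=12
e=11: >7, count = (-7)-11 = -18; q=13
e=14: >7, count = (-18)-14 = -32; q=14
count+q = (-32)+14 = -18

-18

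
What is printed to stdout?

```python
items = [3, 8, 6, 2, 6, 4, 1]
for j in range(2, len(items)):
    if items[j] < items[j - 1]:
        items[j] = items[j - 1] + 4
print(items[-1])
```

28

j=2: 6<8, items[2] = 8+4 = 12 → [3, 8, 12, 2, 6, 4, 1]
j=3: 2<12, items[3] = 12+4 = 16 → [3, 8, 12, 16, 6, 4, 1]
j=4: 6<16, items[4] = 16+4 = 20 → [3, 8, 12, 16, 20, 4, 1]
j=5: 4<20, items[5] = 20+4 = 24 → [3, 8, 12, 16, 20, 24, 1]
j=6: 1<24, items[6] = 24+4 = 28 → [3, 8, 12, 16, 20, 24, 28]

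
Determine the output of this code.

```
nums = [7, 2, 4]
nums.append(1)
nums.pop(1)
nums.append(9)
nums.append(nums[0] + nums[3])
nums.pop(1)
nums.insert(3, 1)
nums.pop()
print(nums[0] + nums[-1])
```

8

append 1 → [7, 2, 4, 1]
pop(1) removes 2 → [7, 4, 1]
append 9 → [7, 4, 1, 9]
append nums[0]+nums[3] = 7+9 = 16 → [7, 4, 1, 9, 16]
pop(1) removes 4 → [7, 1, 9, 16]
insert 1 at 3 → [7, 1, 9, 1, 16]
pop() removes 16 → [7, 1, 9, 1]
nums[0]+nums[-1] = 7+1 = 8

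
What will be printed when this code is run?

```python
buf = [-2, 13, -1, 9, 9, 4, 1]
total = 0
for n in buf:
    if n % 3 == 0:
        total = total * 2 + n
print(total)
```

27

n=-2: not %3==0
n=13: not %3==0
n=-1: not %3==0
n=9: %3==0, total = 0*2+9 = 9
n=9: %3==0, total = 9*2+9 = 27
n=4: not %3==0
n=1: not %3==0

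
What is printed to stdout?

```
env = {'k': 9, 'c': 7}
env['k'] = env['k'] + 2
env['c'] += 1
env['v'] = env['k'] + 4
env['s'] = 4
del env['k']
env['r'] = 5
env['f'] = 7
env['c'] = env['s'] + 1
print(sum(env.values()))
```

36

env['k'] = env['k']+2 = 11 → {'k': 11, 'c': 7}
env['c'] = 7+1 = 8 → {'k': 11, 'c': 8}
env['v'] = env['k']+4 = 15 → {'k': 11, 'c': 8, 'v': 15}
env['s'] = 4 → {'k': 11, 'c': 8, 'v': 15, 's': 4}
del 'k' → {'c': 8, 'v': 15, 's': 4}
env['r'] = 5 → {'c': 8, 'v': 15, 's': 4, 'r': 5}
env['f'] = 7 → {'c': 8, 'v': 15, 's': 4, 'r': 5, 'f': 7}
env['c'] = env['s']+1 = 5 → {'c': 5, 'v': 15, 's': 4, 'r': 5, 'f': 7}
sum of values = 36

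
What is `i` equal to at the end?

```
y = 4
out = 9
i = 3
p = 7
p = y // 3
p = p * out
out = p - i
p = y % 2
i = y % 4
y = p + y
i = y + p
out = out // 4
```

p = 4//3 = 1
p = 1*9 = 9
out = 9-3 = 6
p = 4%2 = 0
i = 4%4 = 0
y = 0+4 = 4
i = 4+0 = 4
out = 6//4 = 1

4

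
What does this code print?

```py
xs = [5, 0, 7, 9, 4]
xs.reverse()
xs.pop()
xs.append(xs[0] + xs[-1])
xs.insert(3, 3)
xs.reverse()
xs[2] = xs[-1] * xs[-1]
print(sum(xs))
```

40

reverse → [4, 9, 7, 0, 5]
pop() removes 5 → [4, 9, 7, 0]
append xs[0]+xs[-1] = 4+0 = 4 → [4, 9, 7, 0, 4]
insert 3 at 3 → [4, 9, 7, 3, 0, 4]
reverse → [4, 0, 3, 7, 9, 4]
xs[2] = xs[-1]*xs[-1] = 4*4 = 16 → [4, 0, 16, 7, 9, 4]
sum = 40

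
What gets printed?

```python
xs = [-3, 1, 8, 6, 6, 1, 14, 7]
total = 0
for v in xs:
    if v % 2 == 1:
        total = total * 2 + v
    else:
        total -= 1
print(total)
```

v=-3: odd, total = 0*2+(-3) = -3
v=1: odd, total = (-3)*2+1 = -5
v=8: not odd, total = (-5)-1 = -6
v=6: not odd, total = (-6)-1 = -7
v=6: not odd, total = (-7)-1 = -8
v=1: odd, total = (-8)*2+1 = -15
v=14: not odd, total = (-15)-1 = -16
v=7: odd, total = (-16)*2+7 = -25

-25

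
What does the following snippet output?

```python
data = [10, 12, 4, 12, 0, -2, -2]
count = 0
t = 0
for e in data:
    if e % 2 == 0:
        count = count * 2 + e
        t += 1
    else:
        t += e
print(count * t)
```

8246

e=10: even, count = 0*2+10 = 10; t=1
e=12: even, count = 10*2+12 = 32; t=2
e=4: even, count = 32*2+4 = 68; t=3
e=12: even, count = 68*2+12 = 148; t=4
e=0: even, count = 148*2+0 = 296; t=5
e=-2: even, count = 296*2+(-2) = 590; t=6
e=-2: even, count = 590*2+(-2) = 1178; t=7
count*t = 1178*7 = 8246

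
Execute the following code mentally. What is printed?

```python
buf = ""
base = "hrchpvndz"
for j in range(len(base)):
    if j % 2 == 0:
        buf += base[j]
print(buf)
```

hcpnz

j=0: add 'h' → 'h'
j=1: skip
j=2: add 'c' → 'hc'
j=3: skip
j=4: add 'p' → 'hcp'
j=5: skip
j=6: add 'n' → 'hcpn'
j=7: skip
j=8: add 'z' → 'hcpnz'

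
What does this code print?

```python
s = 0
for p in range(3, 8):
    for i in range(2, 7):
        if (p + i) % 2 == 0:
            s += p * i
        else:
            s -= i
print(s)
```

p=3,i=2: odd sum, s = 0-2 = -2
p=3,i=3: even sum, s = (-2)+9 = 7
p=3,i=4: odd sum, s = 7-4 = 3
p=3,i=5: even sum, s = 3+15 = 18
p=3,i=6: odd sum, s = 18-6 = 12
p=4,i=2: even sum, s = 12+8 = 20
p=4,i=3: odd sum, s = 20-3 = 17
p=4,i=4: even sum, s = 17+16 = 33
p=4,i=5: odd sum, s = 33-5 = 28
p=4,i=6: even sum, s = 28+24 = 52
p=5,i=2: odd sum, s = 52-2 = 50
p=5,i=3: even sum, s = 50+15 = 65
p=5,i=4: odd sum, s = 65-4 = 61
p=5,i=5: even sum, s = 61+25 = 86
p=5,i=6: odd sum, s = 86-6 = 80
p=6,i=2: even sum, s = 80+12 = 92
p=6,i=3: odd sum, s = 92-3 = 89
p=6,i=4: even sum, s = 89+24 = 113
p=6,i=5: odd sum, s = 113-5 = 108
p=6,i=6: even sum, s = 108+36 = 144
p=7,i=2: odd sum, s = 144-2 = 142
p=7,i=3: even sum, s = 142+21 = 163
p=7,i=4: odd sum, s = 163-4 = 159
p=7,i=5: even sum, s = 159+35 = 194
p=7,i=6: odd sum, s = 194-6 = 188

188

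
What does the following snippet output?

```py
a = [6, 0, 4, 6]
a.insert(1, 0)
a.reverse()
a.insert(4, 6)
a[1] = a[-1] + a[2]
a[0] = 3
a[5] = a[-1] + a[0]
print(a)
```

insert 0 at 1 → [6, 0, 0, 4, 6]
reverse → [6, 4, 0, 0, 6]
insert 6 at 4 → [6, 4, 0, 0, 6, 6]
a[1] = a[-1]+a[2] = 6+0 = 6 → [6, 6, 0, 0, 6, 6]
a[0] = 3 → [3, 6, 0, 0, 6, 6]
a[5] = a[-1]+a[0] = 6+3 = 9 → [3, 6, 0, 0, 6, 9]

[3, 6, 0, 0, 6, 9]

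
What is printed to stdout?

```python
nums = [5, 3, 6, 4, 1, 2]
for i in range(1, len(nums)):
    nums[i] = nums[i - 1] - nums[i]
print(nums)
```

[5, 2, -4, -8, -9, -11]

i=1: nums[1] = 5-3 = 2 → [5, 2, 6, 4, 1, 2]
i=2: nums[2] = 2-6 = -4 → [5, 2, -4, 4, 1, 2]
i=3: nums[3] = (-4)-4 = -8 → [5, 2, -4, -8, 1, 2]
i=4: nums[4] = (-8)-1 = -9 → [5, 2, -4, -8, -9, 2]
i=5: nums[5] = (-9)-2 = -11 → [5, 2, -4, -8, -9, -11]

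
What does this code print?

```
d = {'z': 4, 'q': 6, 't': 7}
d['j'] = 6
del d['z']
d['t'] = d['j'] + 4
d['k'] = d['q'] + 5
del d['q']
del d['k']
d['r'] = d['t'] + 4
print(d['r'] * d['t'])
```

140

d['j'] = 6 → {'z': 4, 'q': 6, 't': 7, 'j': 6}
del 'z' → {'q': 6, 't': 7, 'j': 6}
d['t'] = d['j']+4 = 10 → {'q': 6, 't': 10, 'j': 6}
d['k'] = d['q']+5 = 11 → {'q': 6, 't': 10, 'j': 6, 'k': 11}
del 'q' → {'t': 10, 'j': 6, 'k': 11}
del 'k' → {'t': 10, 'j': 6}
d['r'] = d['t']+4 = 14 → {'t': 10, 'j': 6, 'r': 14}
d['r']*d['t'] = 14*10 = 140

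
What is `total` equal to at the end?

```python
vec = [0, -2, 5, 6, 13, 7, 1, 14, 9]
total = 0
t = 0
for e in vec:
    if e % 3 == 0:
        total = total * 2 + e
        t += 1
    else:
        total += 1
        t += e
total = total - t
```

e=0: %3==0, total = 0*2+0 = 0; t=1
e=-2: not %3==0, total = 0+1 = 1; t=-1
e=5: not %3==0, total = 1+1 = 2; t=4
e=6: %3==0, total = 2*2+6 = 10; t=5
e=13: not %3==0, total = 10+1 = 11; t=18
e=7: not %3==0, total = 11+1 = 12; t=25
e=1: not %3==0, total = 12+1 = 13; t=26
e=14: not %3==0, total = 13+1 = 14; t=40
e=9: %3==0, total = 14*2+9 = 37; t=41
total-t = 37-41 = -4

-4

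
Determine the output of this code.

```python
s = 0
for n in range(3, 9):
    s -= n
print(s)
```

n=3: s = 0-3 = -3
n=4: s = (-3)-4 = -7
n=5: s = (-7)-5 = -12
n=6: s = (-12)-6 = -18
n=7: s = (-18)-7 = -25
n=8: s = (-25)-8 = -33

-33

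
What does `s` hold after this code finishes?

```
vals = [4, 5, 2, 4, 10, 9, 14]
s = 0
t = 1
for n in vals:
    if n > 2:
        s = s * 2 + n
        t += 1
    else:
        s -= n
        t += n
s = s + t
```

289

n=4: >2, s = 0*2+4 = 4; t=2
n=5: >2, s = 4*2+5 = 13; t=3
n=2: not >2, s = 13-2 = 11; t=5
n=4: >2, s = 11*2+4 = 26; t=6
n=10: >2, s = 26*2+10 = 62; t=7
n=9: >2, s = 62*2+9 = 133; t=8
n=14: >2, s = 133*2+14 = 280; t=9
s+t = 280+9 = 289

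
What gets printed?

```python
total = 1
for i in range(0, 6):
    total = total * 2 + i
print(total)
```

i=0: total = 1*2+0 = 2
i=1: total = 2*2+1 = 5
i=2: total = 5*2+2 = 12
i=3: total = 12*2+3 = 27
i=4: total = 27*2+4 = 58
i=5: total = 58*2+5 = 121

121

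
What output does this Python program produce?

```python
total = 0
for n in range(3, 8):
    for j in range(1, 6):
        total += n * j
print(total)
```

375

n=3,j=1: total = 0+3 = 3
n=3,j=2: total = 3+6 = 9
n=3,j=3: total = 9+9 = 18
n=3,j=4: total = 18+12 = 30
n=3,j=5: total = 30+15 = 45
n=4,j=1: total = 45+4 = 49
n=4,j=2: total = 49+8 = 57
n=4,j=3: total = 57+12 = 69
n=4,j=4: total = 69+16 = 85
n=4,j=5: total = 85+20 = 105
n=5,j=1: total = 105+5 = 110
n=5,j=2: total = 110+10 = 120
n=5,j=3: total = 120+15 = 135
n=5,j=4: total = 135+20 = 155
n=5,j=5: total = 155+25 = 180
n=6,j=1: total = 180+6 = 186
n=6,j=2: total = 186+12 = 198
n=6,j=3: total = 198+18 = 216
n=6,j=4: total = 216+24 = 240
n=6,j=5: total = 240+30 = 270
n=7,j=1: total = 270+7 = 277
n=7,j=2: total = 277+14 = 291
n=7,j=3: total = 291+21 = 312
n=7,j=4: total = 312+28 = 340
n=7,j=5: total = 340+35 = 375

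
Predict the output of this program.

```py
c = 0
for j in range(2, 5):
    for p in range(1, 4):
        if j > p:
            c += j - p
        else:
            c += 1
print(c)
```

j=2,p=1: 2>1, c = 0+1 = 1
j=2,p=2: not 2>2, c = 1+1 = 2
j=2,p=3: not 2>3, c = 2+1 = 3
j=3,p=1: 3>1, c = 3+2 = 5
j=3,p=2: 3>2, c = 5+1 = 6
j=3,p=3: not 3>3, c = 6+1 = 7
j=4,p=1: 4>1, c = 7+3 = 10
j=4,p=2: 4>2, c = 10+2 = 12
j=4,p=3: 4>3, c = 12+1 = 13

13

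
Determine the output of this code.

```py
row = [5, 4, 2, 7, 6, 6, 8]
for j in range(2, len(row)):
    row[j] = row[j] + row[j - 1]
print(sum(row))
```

j=2: row[2] = 2+4 = 6 → [5, 4, 6, 7, 6, 6, 8]
j=3: row[3] = 7+6 = 13 → [5, 4, 6, 13, 6, 6, 8]
j=4: row[4] = 6+13 = 19 → [5, 4, 6, 13, 19, 6, 8]
j=5: row[5] = 6+19 = 25 → [5, 4, 6, 13, 19, 25, 8]
j=6: row[6] = 8+25 = 33 → [5, 4, 6, 13, 19, 25, 33]
sum = 105

105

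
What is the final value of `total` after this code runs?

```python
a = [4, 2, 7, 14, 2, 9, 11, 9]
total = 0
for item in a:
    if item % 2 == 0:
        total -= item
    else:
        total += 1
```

-18

item=4: even, total = 0-4 = -4
item=2: even, total = (-4)-2 = -6
item=7: not even, total = (-6)+1 = -5
item=14: even, total = (-5)-14 = -19
item=2: even, total = (-19)-2 = -21
item=9: not even, total = (-21)+1 = -20
item=11: not even, total = (-20)+1 = -19
item=9: not even, total = (-19)+1 = -18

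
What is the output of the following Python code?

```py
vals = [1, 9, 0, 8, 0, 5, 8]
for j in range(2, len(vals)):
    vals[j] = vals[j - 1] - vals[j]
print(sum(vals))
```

j=2: vals[2] = 9-0 = 9 → [1, 9, 9, 8, 0, 5, 8]
j=3: vals[3] = 9-8 = 1 → [1, 9, 9, 1, 0, 5, 8]
j=4: vals[4] = 1-0 = 1 → [1, 9, 9, 1, 1, 5, 8]
j=5: vals[5] = 1-5 = -4 → [1, 9, 9, 1, 1, -4, 8]
j=6: vals[6] = (-4)-8 = -12 → [1, 9, 9, 1, 1, -4, -12]
sum = 5

5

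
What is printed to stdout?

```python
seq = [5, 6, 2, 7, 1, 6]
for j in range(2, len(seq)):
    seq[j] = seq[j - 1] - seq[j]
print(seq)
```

[5, 6, 4, -3, -4, -10]

j=2: seq[2] = 6-2 = 4 → [5, 6, 4, 7, 1, 6]
j=3: seq[3] = 4-7 = -3 → [5, 6, 4, -3, 1, 6]
j=4: seq[4] = (-3)-1 = -4 → [5, 6, 4, -3, -4, 6]
j=5: seq[5] = (-4)-6 = -10 → [5, 6, 4, -3, -4, -10]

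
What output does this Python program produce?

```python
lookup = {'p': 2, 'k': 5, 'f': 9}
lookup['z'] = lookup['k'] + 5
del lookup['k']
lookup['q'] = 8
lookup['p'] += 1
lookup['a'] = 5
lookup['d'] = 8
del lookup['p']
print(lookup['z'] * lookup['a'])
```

lookup['z'] = lookup['k']+5 = 10 → {'p': 2, 'k': 5, 'f': 9, 'z': 10}
del 'k' → {'p': 2, 'f': 9, 'z': 10}
lookup['q'] = 8 → {'p': 2, 'f': 9, 'z': 10, 'q': 8}
lookup['p'] = 2+1 = 3 → {'p': 3, 'f': 9, 'z': 10, 'q': 8}
lookup['a'] = 5 → {'p': 3, 'f': 9, 'z': 10, 'q': 8, 'a': 5}
lookup['d'] = 8 → {'p': 3, 'f': 9, 'z': 10, 'q': 8, 'a': 5, 'd': 8}
del 'p' → {'f': 9, 'z': 10, 'q': 8, 'a': 5, 'd': 8}
lookup['z']*lookup['a'] = 10*5 = 50

50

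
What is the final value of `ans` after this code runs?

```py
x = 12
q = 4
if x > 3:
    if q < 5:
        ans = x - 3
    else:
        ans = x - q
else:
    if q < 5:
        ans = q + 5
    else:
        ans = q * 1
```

x=12, q=4
x > 3 is True; q < 5 is True
→ ans = x - 3 = 9

9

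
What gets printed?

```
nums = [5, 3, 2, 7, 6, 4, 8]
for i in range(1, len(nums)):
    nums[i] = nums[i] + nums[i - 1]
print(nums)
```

i=1: nums[1] = 3+5 = 8 → [5, 8, 2, 7, 6, 4, 8]
i=2: nums[2] = 2+8 = 10 → [5, 8, 10, 7, 6, 4, 8]
i=3: nums[3] = 7+10 = 17 → [5, 8, 10, 17, 6, 4, 8]
i=4: nums[4] = 6+17 = 23 → [5, 8, 10, 17, 23, 4, 8]
i=5: nums[5] = 4+23 = 27 → [5, 8, 10, 17, 23, 27, 8]
i=6: nums[6] = 8+27 = 35 → [5, 8, 10, 17, 23, 27, 35]

[5, 8, 10, 17, 23, 27, 35]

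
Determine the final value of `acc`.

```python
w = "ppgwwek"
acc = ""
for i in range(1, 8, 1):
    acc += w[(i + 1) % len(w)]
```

i=1: add w[2]='g' → 'g'
i=2: add w[3]='w' → 'gw'
i=3: add w[4]='w' → 'gww'
i=4: add w[5]='e' → 'gwwe'
i=5: add w[6]='k' → 'gwwek'
i=6: add w[0]='p' → 'gwwekp'
i=7: add w[1]='p' → 'gwwekpp'

'gwwekpp'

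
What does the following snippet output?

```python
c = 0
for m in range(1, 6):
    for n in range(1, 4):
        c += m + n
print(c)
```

m=1,n=1: c = 0+2 = 2
m=1,n=2: c = 2+3 = 5
m=1,n=3: c = 5+4 = 9
m=2,n=1: c = 9+3 = 12
m=2,n=2: c = 12+4 = 16
m=2,n=3: c = 16+5 = 21
m=3,n=1: c = 21+4 = 25
m=3,n=2: c = 25+5 = 30
m=3,n=3: c = 30+6 = 36
m=4,n=1: c = 36+5 = 41
m=4,n=2: c = 41+6 = 47
m=4,n=3: c = 47+7 = 54
m=5,n=1: c = 54+6 = 60
m=5,n=2: c = 60+7 = 67
m=5,n=3: c = 67+8 = 75

75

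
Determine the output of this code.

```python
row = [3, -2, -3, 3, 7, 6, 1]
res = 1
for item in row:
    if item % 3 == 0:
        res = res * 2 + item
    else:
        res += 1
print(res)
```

item=3: %3==0, res = 1*2+3 = 5
item=-2: not %3==0, res = 5+1 = 6
item=-3: %3==0, res = 6*2+(-3) = 9
item=3: %3==0, res = 9*2+3 = 21
item=7: not %3==0, res = 21+1 = 22
item=6: %3==0, res = 22*2+6 = 50
item=1: not %3==0, res = 50+1 = 51

51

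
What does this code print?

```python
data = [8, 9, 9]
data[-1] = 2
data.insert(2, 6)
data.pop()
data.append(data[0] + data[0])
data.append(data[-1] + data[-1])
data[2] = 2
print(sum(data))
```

67

data[-1] = 2 → [8, 9, 2]
insert 6 at 2 → [8, 9, 6, 2]
pop() removes 2 → [8, 9, 6]
append data[0]+data[0] = 8+8 = 16 → [8, 9, 6, 16]
append data[-1]+data[-1] = 16+16 = 32 → [8, 9, 6, 16, 32]
data[2] = 2 → [8, 9, 2, 16, 32]
sum = 67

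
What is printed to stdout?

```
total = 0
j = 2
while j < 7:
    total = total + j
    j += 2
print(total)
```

j=2: total = 0+2 = 2
j=4: total = 2+4 = 6
j=6: total = 6+6 = 12

12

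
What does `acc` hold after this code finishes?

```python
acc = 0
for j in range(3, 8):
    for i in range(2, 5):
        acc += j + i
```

120

j=3,i=2: acc = 0+5 = 5
j=3,i=3: acc = 5+6 = 11
j=3,i=4: acc = 11+7 = 18
j=4,i=2: acc = 18+6 = 24
j=4,i=3: acc = 24+7 = 31
j=4,i=4: acc = 31+8 = 39
j=5,i=2: acc = 39+7 = 46
j=5,i=3: acc = 46+8 = 54
j=5,i=4: acc = 54+9 = 63
j=6,i=2: acc = 63+8 = 71
j=6,i=3: acc = 71+9 = 80
j=6,i=4: acc = 80+10 = 90
j=7,i=2: acc = 90+9 = 99
j=7,i=3: acc = 99+10 = 109
j=7,i=4: acc = 109+11 = 120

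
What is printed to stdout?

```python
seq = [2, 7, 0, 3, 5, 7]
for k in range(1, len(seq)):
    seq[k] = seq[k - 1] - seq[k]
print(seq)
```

[2, -5, -5, -8, -13, -20]

k=1: seq[1] = 2-7 = -5 → [2, -5, 0, 3, 5, 7]
k=2: seq[2] = (-5)-0 = -5 → [2, -5, -5, 3, 5, 7]
k=3: seq[3] = (-5)-3 = -8 → [2, -5, -5, -8, 5, 7]
k=4: seq[4] = (-8)-5 = -13 → [2, -5, -5, -8, -13, 7]
k=5: seq[5] = (-13)-7 = -20 → [2, -5, -5, -8, -13, -20]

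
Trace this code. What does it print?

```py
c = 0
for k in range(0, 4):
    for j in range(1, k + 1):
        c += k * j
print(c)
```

k=1,j=1: c = 0+1 = 1
k=2,j=1: c = 1+2 = 3
k=2,j=2: c = 3+4 = 7
k=3,j=1: c = 7+3 = 10
k=3,j=2: c = 10+6 = 16
k=3,j=3: c = 16+9 = 25

25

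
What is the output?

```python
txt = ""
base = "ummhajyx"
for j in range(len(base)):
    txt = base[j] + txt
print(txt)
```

xyjahmmu

j=0: prepend 'u' → 'u'
j=1: prepend 'm' → 'mu'
j=2: prepend 'm' → 'mmu'
j=3: prepend 'h' → 'hmmu'
j=4: prepend 'a' → 'ahmmu'
j=5: prepend 'j' → 'jahmmu'
j=6: prepend 'y' → 'yjahmmu'
j=7: prepend 'x' → 'xyjahmmu'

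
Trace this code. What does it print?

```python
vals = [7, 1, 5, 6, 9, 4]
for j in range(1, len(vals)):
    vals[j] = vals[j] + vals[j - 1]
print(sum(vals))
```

107

j=1: vals[1] = 1+7 = 8 → [7, 8, 5, 6, 9, 4]
j=2: vals[2] = 5+8 = 13 → [7, 8, 13, 6, 9, 4]
j=3: vals[3] = 6+13 = 19 → [7, 8, 13, 19, 9, 4]
j=4: vals[4] = 9+19 = 28 → [7, 8, 13, 19, 28, 4]
j=5: vals[5] = 4+28 = 32 → [7, 8, 13, 19, 28, 32]
sum = 107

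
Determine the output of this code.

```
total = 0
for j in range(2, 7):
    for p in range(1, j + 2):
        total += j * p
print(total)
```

j=2,p=1: total = 0+2 = 2
j=2,p=2: total = 2+4 = 6
j=2,p=3: total = 6+6 = 12
j=3,p=1: total = 12+3 = 15
j=3,p=2: total = 15+6 = 21
j=3,p=3: total = 21+9 = 30
j=3,p=4: total = 30+12 = 42
j=4,p=1: total = 42+4 = 46
j=4,p=2: total = 46+8 = 54
j=4,p=3: total = 54+12 = 66
j=4,p=4: total = 66+16 = 82
j=4,p=5: total = 82+20 = 102
j=5,p=1: total = 102+5 = 107
j=5,p=2: total = 107+10 = 117
j=5,p=3: total = 117+15 = 132
j=5,p=4: total = 132+20 = 152
j=5,p=5: total = 152+25 = 177
j=5,p=6: total = 177+30 = 207
j=6,p=1: total = 207+6 = 213
j=6,p=2: total = 213+12 = 225
j=6,p=3: total = 225+18 = 243
j=6,p=4: total = 243+24 = 267
j=6,p=5: total = 267+30 = 297
j=6,p=6: total = 297+36 = 333
j=6,p=7: total = 333+42 = 375

375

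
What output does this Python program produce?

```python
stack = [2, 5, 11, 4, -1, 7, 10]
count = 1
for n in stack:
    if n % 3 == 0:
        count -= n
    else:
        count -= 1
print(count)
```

n=2: not %3==0, count = 1-1 = 0
n=5: not %3==0, count = 0-1 = -1
n=11: not %3==0, count = (-1)-1 = -2
n=4: not %3==0, count = (-2)-1 = -3
n=-1: not %3==0, count = (-3)-1 = -4
n=7: not %3==0, count = (-4)-1 = -5
n=10: not %3==0, count = (-5)-1 = -6

-6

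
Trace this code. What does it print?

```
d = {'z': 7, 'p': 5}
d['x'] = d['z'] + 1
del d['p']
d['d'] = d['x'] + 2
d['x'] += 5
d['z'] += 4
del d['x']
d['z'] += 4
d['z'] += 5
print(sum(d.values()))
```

d['x'] = d['z']+1 = 8 → {'z': 7, 'p': 5, 'x': 8}
del 'p' → {'z': 7, 'x': 8}
d['d'] = d['x']+2 = 10 → {'z': 7, 'x': 8, 'd': 10}
d['x'] = 8+5 = 13 → {'z': 7, 'x': 13, 'd': 10}
d['z'] = 7+4 = 11 → {'z': 11, 'x': 13, 'd': 10}
del 'x' → {'z': 11, 'd': 10}
d['z'] = 11+4 = 15 → {'z': 15, 'd': 10}
d['z'] = 15+5 = 20 → {'z': 20, 'd': 10}
sum of values = 30

30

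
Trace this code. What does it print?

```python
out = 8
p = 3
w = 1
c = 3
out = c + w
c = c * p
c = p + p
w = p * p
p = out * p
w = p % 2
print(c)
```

6

out = 3+1 = 4
c = 3*3 = 9
c = 3+3 = 6
w = 3*3 = 9
p = 4*3 = 12
w = 12%2 = 0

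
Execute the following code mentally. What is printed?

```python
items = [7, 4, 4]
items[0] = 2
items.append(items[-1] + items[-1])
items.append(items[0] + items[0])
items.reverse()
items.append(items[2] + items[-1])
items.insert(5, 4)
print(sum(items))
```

items[0] = 2 → [2, 4, 4]
append items[-1]+items[-1] = 4+4 = 8 → [2, 4, 4, 8]
append items[0]+items[0] = 2+2 = 4 → [2, 4, 4, 8, 4]
reverse → [4, 8, 4, 4, 2]
append items[2]+items[-1] = 4+2 = 6 → [4, 8, 4, 4, 2, 6]
insert 4 at 5 → [4, 8, 4, 4, 2, 4, 6]
sum = 32

32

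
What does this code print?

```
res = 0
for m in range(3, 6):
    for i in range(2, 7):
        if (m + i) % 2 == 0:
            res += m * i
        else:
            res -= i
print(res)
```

80

m=3,i=2: odd sum, res = 0-2 = -2
m=3,i=3: even sum, res = (-2)+9 = 7
m=3,i=4: odd sum, res = 7-4 = 3
m=3,i=5: even sum, res = 3+15 = 18
m=3,i=6: odd sum, res = 18-6 = 12
m=4,i=2: even sum, res = 12+8 = 20
m=4,i=3: odd sum, res = 20-3 = 17
m=4,i=4: even sum, res = 17+16 = 33
m=4,i=5: odd sum, res = 33-5 = 28
m=4,i=6: even sum, res = 28+24 = 52
m=5,i=2: odd sum, res = 52-2 = 50
m=5,i=3: even sum, res = 50+15 = 65
m=5,i=4: odd sum, res = 65-4 = 61
m=5,i=5: even sum, res = 61+25 = 86
m=5,i=6: odd sum, res = 86-6 = 80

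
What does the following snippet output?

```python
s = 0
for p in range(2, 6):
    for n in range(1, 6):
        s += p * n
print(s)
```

p=2,n=1: s = 0+2 = 2
p=2,n=2: s = 2+4 = 6
p=2,n=3: s = 6+6 = 12
p=2,n=4: s = 12+8 = 20
p=2,n=5: s = 20+10 = 30
p=3,n=1: s = 30+3 = 33
p=3,n=2: s = 33+6 = 39
p=3,n=3: s = 39+9 = 48
p=3,n=4: s = 48+12 = 60
p=3,n=5: s = 60+15 = 75
p=4,n=1: s = 75+4 = 79
p=4,n=2: s = 79+8 = 87
p=4,n=3: s = 87+12 = 99
p=4,n=4: s = 99+16 = 115
p=4,n=5: s = 115+20 = 135
p=5,n=1: s = 135+5 = 140
p=5,n=2: s = 140+10 = 150
p=5,n=3: s = 150+15 = 165
p=5,n=4: s = 165+20 = 185
p=5,n=5: s = 185+25 = 210

210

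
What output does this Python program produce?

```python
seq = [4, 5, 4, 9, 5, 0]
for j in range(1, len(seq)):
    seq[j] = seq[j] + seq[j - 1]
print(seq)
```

[4, 9, 13, 22, 27, 27]

j=1: seq[1] = 5+4 = 9 → [4, 9, 4, 9, 5, 0]
j=2: seq[2] = 4+9 = 13 → [4, 9, 13, 9, 5, 0]
j=3: seq[3] = 9+13 = 22 → [4, 9, 13, 22, 5, 0]
j=4: seq[4] = 5+22 = 27 → [4, 9, 13, 22, 27, 0]
j=5: seq[5] = 0+27 = 27 → [4, 9, 13, 22, 27, 27]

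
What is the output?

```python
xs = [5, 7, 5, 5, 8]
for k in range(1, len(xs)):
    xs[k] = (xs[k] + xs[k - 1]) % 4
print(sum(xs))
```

10

k=1: xs[1] = (7+5)%4 = 0 → [5, 0, 5, 5, 8]
k=2: xs[2] = (5+0)%4 = 1 → [5, 0, 1, 5, 8]
k=3: xs[3] = (5+1)%4 = 2 → [5, 0, 1, 2, 8]
k=4: xs[4] = (8+2)%4 = 2 → [5, 0, 1, 2, 2]
sum = 10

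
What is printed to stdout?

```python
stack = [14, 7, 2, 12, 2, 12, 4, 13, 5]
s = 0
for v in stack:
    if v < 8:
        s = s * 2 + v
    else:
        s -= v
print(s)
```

v=14: not <8, s = 0-14 = -14
v=7: <8, s = (-14)*2+7 = -21
v=2: <8, s = (-21)*2+2 = -40
v=12: not <8, s = (-40)-12 = -52
v=2: <8, s = (-52)*2+2 = -102
v=12: not <8, s = (-102)-12 = -114
v=4: <8, s = (-114)*2+4 = -224
v=13: not <8, s = (-224)-13 = -237
v=5: <8, s = (-237)*2+5 = -469

-469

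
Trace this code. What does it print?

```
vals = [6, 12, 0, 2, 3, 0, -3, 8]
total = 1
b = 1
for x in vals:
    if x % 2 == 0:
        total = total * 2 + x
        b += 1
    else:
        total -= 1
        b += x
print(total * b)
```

x=6: even, total = 1*2+6 = 8; b=2
x=12: even, total = 8*2+12 = 28; b=3
x=0: even, total = 28*2+0 = 56; b=4
x=2: even, total = 56*2+2 = 114; b=5
x=3: not even, total = 114-1 = 113; b=8
x=0: even, total = 113*2+0 = 226; b=9
x=-3: not even, total = 226-1 = 225; b=6
x=8: even, total = 225*2+8 = 458; b=7
total*b = 458*7 = 3206

3206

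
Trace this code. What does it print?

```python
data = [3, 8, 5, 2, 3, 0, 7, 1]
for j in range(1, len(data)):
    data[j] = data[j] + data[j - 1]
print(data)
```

[3, 11, 16, 18, 21, 21, 28, 29]

j=1: data[1] = 8+3 = 11 → [3, 11, 5, 2, 3, 0, 7, 1]
j=2: data[2] = 5+11 = 16 → [3, 11, 16, 2, 3, 0, 7, 1]
j=3: data[3] = 2+16 = 18 → [3, 11, 16, 18, 3, 0, 7, 1]
j=4: data[4] = 3+18 = 21 → [3, 11, 16, 18, 21, 0, 7, 1]
j=5: data[5] = 0+21 = 21 → [3, 11, 16, 18, 21, 21, 7, 1]
j=6: data[6] = 7+21 = 28 → [3, 11, 16, 18, 21, 21, 28, 1]
j=7: data[7] = 1+28 = 29 → [3, 11, 16, 18, 21, 21, 28, 29]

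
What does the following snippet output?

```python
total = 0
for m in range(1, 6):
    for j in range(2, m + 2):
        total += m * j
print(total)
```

195

m=1,j=2: total = 0+2 = 2
m=2,j=2: total = 2+4 = 6
m=2,j=3: total = 6+6 = 12
m=3,j=2: total = 12+6 = 18
m=3,j=3: total = 18+9 = 27
m=3,j=4: total = 27+12 = 39
m=4,j=2: total = 39+8 = 47
m=4,j=3: total = 47+12 = 59
m=4,j=4: total = 59+16 = 75
m=4,j=5: total = 75+20 = 95
m=5,j=2: total = 95+10 = 105
m=5,j=3: total = 105+15 = 120
m=5,j=4: total = 120+20 = 140
m=5,j=5: total = 140+25 = 165
m=5,j=6: total = 165+30 = 195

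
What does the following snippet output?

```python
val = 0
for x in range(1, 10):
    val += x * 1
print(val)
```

x=1: val = 0+1*1 = 1
x=2: val = 1+2*1 = 3
x=3: val = 3+3*1 = 6
x=4: val = 6+4*1 = 10
x=5: val = 10+5*1 = 15
x=6: val = 15+6*1 = 21
x=7: val = 21+7*1 = 28
x=8: val = 28+8*1 = 36
x=9: val = 36+9*1 = 45

45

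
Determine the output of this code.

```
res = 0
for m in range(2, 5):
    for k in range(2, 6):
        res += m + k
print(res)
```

m=2,k=2: res = 0+4 = 4
m=2,k=3: res = 4+5 = 9
m=2,k=4: res = 9+6 = 15
m=2,k=5: res = 15+7 = 22
m=3,k=2: res = 22+5 = 27
m=3,k=3: res = 27+6 = 33
m=3,k=4: res = 33+7 = 40
m=3,k=5: res = 40+8 = 48
m=4,k=2: res = 48+6 = 54
m=4,k=3: res = 54+7 = 61
m=4,k=4: res = 61+8 = 69
m=4,k=5: res = 69+9 = 78

78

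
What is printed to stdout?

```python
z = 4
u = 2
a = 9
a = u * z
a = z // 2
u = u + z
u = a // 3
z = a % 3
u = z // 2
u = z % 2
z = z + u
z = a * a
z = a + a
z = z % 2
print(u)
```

0

a = 2*4 = 8
a = 4//2 = 2
u = 2+4 = 6
u = 2//3 = 0
z = 2%3 = 2
u = 2//2 = 1
u = 2%2 = 0
z = 2+0 = 2
z = 2*2 = 4
z = 2+2 = 4
z = 4%2 = 0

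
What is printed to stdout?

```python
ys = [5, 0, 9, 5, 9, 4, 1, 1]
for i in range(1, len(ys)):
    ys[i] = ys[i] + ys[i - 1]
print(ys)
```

i=1: ys[1] = 0+5 = 5 → [5, 5, 9, 5, 9, 4, 1, 1]
i=2: ys[2] = 9+5 = 14 → [5, 5, 14, 5, 9, 4, 1, 1]
i=3: ys[3] = 5+14 = 19 → [5, 5, 14, 19, 9, 4, 1, 1]
i=4: ys[4] = 9+19 = 28 → [5, 5, 14, 19, 28, 4, 1, 1]
i=5: ys[5] = 4+28 = 32 → [5, 5, 14, 19, 28, 32, 1, 1]
i=6: ys[6] = 1+32 = 33 → [5, 5, 14, 19, 28, 32, 33, 1]
i=7: ys[7] = 1+33 = 34 → [5, 5, 14, 19, 28, 32, 33, 34]

[5, 5, 14, 19, 28, 32, 33, 34]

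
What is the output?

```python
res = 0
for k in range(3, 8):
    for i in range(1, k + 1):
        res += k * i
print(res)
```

k=3,i=1: res = 0+3 = 3
k=3,i=2: res = 3+6 = 9
k=3,i=3: res = 9+9 = 18
k=4,i=1: res = 18+4 = 22
k=4,i=2: res = 22+8 = 30
k=4,i=3: res = 30+12 = 42
k=4,i=4: res = 42+16 = 58
k=5,i=1: res = 58+5 = 63
k=5,i=2: res = 63+10 = 73
k=5,i=3: res = 73+15 = 88
k=5,i=4: res = 88+20 = 108
k=5,i=5: res = 108+25 = 133
k=6,i=1: res = 133+6 = 139
k=6,i=2: res = 139+12 = 151
k=6,i=3: res = 151+18 = 169
k=6,i=4: res = 169+24 = 193
k=6,i=5: res = 193+30 = 223
k=6,i=6: res = 223+36 = 259
k=7,i=1: res = 259+7 = 266
k=7,i=2: res = 266+14 = 280
k=7,i=3: res = 280+21 = 301
k=7,i=4: res = 301+28 = 329
k=7,i=5: res = 329+35 = 364
k=7,i=6: res = 364+42 = 406
k=7,i=7: res = 406+49 = 455

455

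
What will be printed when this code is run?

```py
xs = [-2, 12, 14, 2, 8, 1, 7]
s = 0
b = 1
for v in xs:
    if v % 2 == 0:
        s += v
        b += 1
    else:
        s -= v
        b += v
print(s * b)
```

364

v=-2: even, s = 0+(-2) = -2; b=2
v=12: even, s = (-2)+12 = 10; b=3
v=14: even, s = 10+14 = 24; b=4
v=2: even, s = 24+2 = 26; b=5
v=8: even, s = 26+8 = 34; b=6
v=1: not even, s = 34-1 = 33; b=7
v=7: not even, s = 33-7 = 26; b=14
s*b = 26*14 = 364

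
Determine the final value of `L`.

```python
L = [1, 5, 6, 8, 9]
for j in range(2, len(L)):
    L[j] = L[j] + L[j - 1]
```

j=2: L[2] = 6+5 = 11 → [1, 5, 11, 8, 9]
j=3: L[3] = 8+11 = 19 → [1, 5, 11, 19, 9]
j=4: L[4] = 9+19 = 28 → [1, 5, 11, 19, 28]

[1, 5, 11, 19, 28]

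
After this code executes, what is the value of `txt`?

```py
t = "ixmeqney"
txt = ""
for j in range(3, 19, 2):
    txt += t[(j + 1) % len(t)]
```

j=3: add t[4]='q' → 'q'
j=5: add t[6]='e' → 'qe'
j=7: add t[0]='i' → 'qei'
j=9: add t[2]='m' → 'qeim'
j=11: add t[4]='q' → 'qeimq'
j=13: add t[6]='e' → 'qeimqe'
j=15: add t[0]='i' → 'qeimqei'
j=17: add t[2]='m' → 'qeimqeim'

'qeimqeim'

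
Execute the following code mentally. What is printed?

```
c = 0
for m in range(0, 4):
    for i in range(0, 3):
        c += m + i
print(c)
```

30

m=0,i=0: c = 0+0 = 0
m=0,i=1: c = 0+1 = 1
m=0,i=2: c = 1+2 = 3
m=1,i=0: c = 3+1 = 4
m=1,i=1: c = 4+2 = 6
m=1,i=2: c = 6+3 = 9
m=2,i=0: c = 9+2 = 11
m=2,i=1: c = 11+3 = 14
m=2,i=2: c = 14+4 = 18
m=3,i=0: c = 18+3 = 21
m=3,i=1: c = 21+4 = 25
m=3,i=2: c = 25+5 = 30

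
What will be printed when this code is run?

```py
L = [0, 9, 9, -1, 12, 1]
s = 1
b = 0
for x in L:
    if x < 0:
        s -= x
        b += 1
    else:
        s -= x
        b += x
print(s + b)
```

3

x=0: not <0, s = 1-0 = 1; b=0
x=9: not <0, s = 1-9 = -8; b=9
x=9: not <0, s = (-8)-9 = -17; b=18
x=-1: <0, s = (-17)-(-1) = -16; b=19
x=12: not <0, s = (-16)-12 = -28; b=31
x=1: not <0, s = (-28)-1 = -29; b=32
s+b = (-29)+32 = 3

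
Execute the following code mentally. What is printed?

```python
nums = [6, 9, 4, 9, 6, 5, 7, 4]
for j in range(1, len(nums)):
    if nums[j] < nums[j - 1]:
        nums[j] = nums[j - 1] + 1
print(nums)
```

[6, 9, 10, 11, 12, 13, 14, 15]

j=1: 9>=6, unchanged → [6, 9, 4, 9, 6, 5, 7, 4]
j=2: 4<9, nums[2] = 9+1 = 10 → [6, 9, 10, 9, 6, 5, 7, 4]
j=3: 9<10, nums[3] = 10+1 = 11 → [6, 9, 10, 11, 6, 5, 7, 4]
j=4: 6<11, nums[4] = 11+1 = 12 → [6, 9, 10, 11, 12, 5, 7, 4]
j=5: 5<12, nums[5] = 12+1 = 13 → [6, 9, 10, 11, 12, 13, 7, 4]
j=6: 7<13, nums[6] = 13+1 = 14 → [6, 9, 10, 11, 12, 13, 14, 4]
j=7: 4<14, nums[7] = 14+1 = 15 → [6, 9, 10, 11, 12, 13, 14, 15]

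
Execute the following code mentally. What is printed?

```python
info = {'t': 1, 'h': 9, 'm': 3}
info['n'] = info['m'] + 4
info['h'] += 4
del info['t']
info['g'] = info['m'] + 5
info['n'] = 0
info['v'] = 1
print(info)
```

{'h': 13, 'm': 3, 'n': 0, 'g': 8, 'v': 1}

info['n'] = info['m']+4 = 7 → {'t': 1, 'h': 9, 'm': 3, 'n': 7}
info['h'] = 9+4 = 13 → {'t': 1, 'h': 13, 'm': 3, 'n': 7}
del 't' → {'h': 13, 'm': 3, 'n': 7}
info['g'] = info['m']+5 = 8 → {'h': 13, 'm': 3, 'n': 7, 'g': 8}
info['n'] = 0 → {'h': 13, 'm': 3, 'n': 0, 'g': 8}
info['v'] = 1 → {'h': 13, 'm': 3, 'n': 0, 'g': 8, 'v': 1}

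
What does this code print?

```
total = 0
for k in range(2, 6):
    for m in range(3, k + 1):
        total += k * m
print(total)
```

97

k=3,m=3: total = 0+9 = 9
k=4,m=3: total = 9+12 = 21
k=4,m=4: total = 21+16 = 37
k=5,m=3: total = 37+15 = 52
k=5,m=4: total = 52+20 = 72
k=5,m=5: total = 72+25 = 97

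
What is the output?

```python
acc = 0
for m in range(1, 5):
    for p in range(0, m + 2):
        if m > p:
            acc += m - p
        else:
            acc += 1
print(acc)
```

28

m=1,p=0: 1>0, acc = 0+1 = 1
m=1,p=1: not 1>1, acc = 1+1 = 2
m=1,p=2: not 1>2, acc = 2+1 = 3
m=2,p=0: 2>0, acc = 3+2 = 5
m=2,p=1: 2>1, acc = 5+1 = 6
m=2,p=2: not 2>2, acc = 6+1 = 7
m=2,p=3: not 2>3, acc = 7+1 = 8
m=3,p=0: 3>0, acc = 8+3 = 11
m=3,p=1: 3>1, acc = 11+2 = 13
m=3,p=2: 3>2, acc = 13+1 = 14
m=3,p=3: not 3>3, acc = 14+1 = 15
m=3,p=4: not 3>4, acc = 15+1 = 16
m=4,p=0: 4>0, acc = 16+4 = 20
m=4,p=1: 4>1, acc = 20+3 = 23
m=4,p=2: 4>2, acc = 23+2 = 25
m=4,p=3: 4>3, acc = 25+1 = 26
m=4,p=4: not 4>4, acc = 26+1 = 27
m=4,p=5: not 4>5, acc = 27+1 = 28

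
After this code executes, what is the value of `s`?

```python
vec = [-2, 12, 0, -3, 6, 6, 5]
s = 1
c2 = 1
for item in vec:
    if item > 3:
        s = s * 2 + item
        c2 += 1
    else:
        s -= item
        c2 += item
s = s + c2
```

item=-2: not >3, s = 1-(-2) = 3; c2=-1
item=12: >3, s = 3*2+12 = 18; c2=0
item=0: not >3, s = 18-0 = 18; c2=0
item=-3: not >3, s = 18-(-3) = 21; c2=-3
item=6: >3, s = 21*2+6 = 48; c2=-2
item=6: >3, s = 48*2+6 = 102; c2=-1
item=5: >3, s = 102*2+5 = 209; c2=0
s+c2 = 209+0 = 209

209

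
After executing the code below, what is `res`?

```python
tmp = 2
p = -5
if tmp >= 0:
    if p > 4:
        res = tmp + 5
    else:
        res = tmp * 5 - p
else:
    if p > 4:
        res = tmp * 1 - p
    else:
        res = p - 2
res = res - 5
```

10

tmp=2, p=-5
tmp >= 0 is True; p > 4 is False
→ res = tmp * 5 - p = 15
res = 15-5 = 10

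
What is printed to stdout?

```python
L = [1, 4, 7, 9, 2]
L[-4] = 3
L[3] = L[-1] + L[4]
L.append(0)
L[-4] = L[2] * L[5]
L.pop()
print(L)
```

[1, 3, 0, 4, 2]

L[-4] = 3 → [1, 3, 7, 9, 2]
L[3] = L[-1]+L[4] = 2+2 = 4 → [1, 3, 7, 4, 2]
append 0 → [1, 3, 7, 4, 2, 0]
L[-4] = L[2]*L[5] = 7*0 = 0 → [1, 3, 0, 4, 2, 0]
pop() removes 0 → [1, 3, 0, 4, 2]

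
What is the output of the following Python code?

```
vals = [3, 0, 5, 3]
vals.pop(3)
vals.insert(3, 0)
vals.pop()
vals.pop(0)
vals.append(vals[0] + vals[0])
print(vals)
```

pop(3) removes 3 → [3, 0, 5]
insert 0 at 3 → [3, 0, 5, 0]
pop() removes 0 → [3, 0, 5]
pop(0) removes 3 → [0, 5]
append vals[0]+vals[0] = 0+0 = 0 → [0, 5, 0]

[0, 5, 0]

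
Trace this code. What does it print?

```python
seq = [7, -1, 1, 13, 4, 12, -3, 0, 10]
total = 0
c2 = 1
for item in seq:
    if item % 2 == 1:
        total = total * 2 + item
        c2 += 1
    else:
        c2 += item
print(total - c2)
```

item=7: odd, total = 0*2+7 = 7; c2=2
item=-1: odd, total = 7*2+(-1) = 13; c2=3
item=1: odd, total = 13*2+1 = 27; c2=4
item=13: odd, total = 27*2+13 = 67; c2=5
item=4: not odd; c2=9
item=12: not odd; c2=21
item=-3: odd, total = 67*2+(-3) = 131; c2=22
item=0: not odd; c2=22
item=10: not odd; c2=32
total-c2 = 131-32 = 99

99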